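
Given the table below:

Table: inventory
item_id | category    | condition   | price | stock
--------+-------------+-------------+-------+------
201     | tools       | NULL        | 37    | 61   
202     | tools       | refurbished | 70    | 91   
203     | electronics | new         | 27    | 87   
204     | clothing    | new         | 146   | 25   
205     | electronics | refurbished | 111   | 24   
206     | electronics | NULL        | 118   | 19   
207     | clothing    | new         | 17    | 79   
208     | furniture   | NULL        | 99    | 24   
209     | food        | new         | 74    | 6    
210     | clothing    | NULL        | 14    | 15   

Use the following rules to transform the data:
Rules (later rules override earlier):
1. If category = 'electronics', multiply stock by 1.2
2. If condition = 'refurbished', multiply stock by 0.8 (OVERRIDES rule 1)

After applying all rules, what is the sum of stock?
429.2

Step 1: Rule 2 takes priority for records with condition = 'refurbished'
  - 2 records: 115 × 0.8 = 92.0
Step 2: Rule 1 applies to remaining records with category = 'electronics'
  - 2 records: 106 × 1.2 = 127.2
Step 3: Other records unchanged: 210
Step 4: Final sum = 92.0 + 127.2 + 210 = 429.2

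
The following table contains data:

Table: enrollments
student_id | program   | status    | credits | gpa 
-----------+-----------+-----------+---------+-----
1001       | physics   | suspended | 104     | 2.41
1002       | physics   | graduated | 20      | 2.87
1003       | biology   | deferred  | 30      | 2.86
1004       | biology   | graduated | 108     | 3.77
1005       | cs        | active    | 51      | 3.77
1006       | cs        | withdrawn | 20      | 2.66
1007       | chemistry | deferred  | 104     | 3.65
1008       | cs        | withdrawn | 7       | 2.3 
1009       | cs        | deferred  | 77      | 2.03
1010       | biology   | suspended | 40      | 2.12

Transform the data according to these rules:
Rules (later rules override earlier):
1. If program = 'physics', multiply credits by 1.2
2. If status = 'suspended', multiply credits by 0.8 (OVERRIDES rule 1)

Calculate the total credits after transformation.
536.2

Step 1: Rule 2 takes priority for records with status = 'suspended'
  - 2 records: 144 × 0.8 = 115.2
Step 2: Rule 1 applies to remaining records with program = 'physics'
  - 1 records: 20 × 1.2 = 24.0
Step 3: Other records unchanged: 397
Step 4: Final sum = 115.2 + 24.0 + 397 = 536.2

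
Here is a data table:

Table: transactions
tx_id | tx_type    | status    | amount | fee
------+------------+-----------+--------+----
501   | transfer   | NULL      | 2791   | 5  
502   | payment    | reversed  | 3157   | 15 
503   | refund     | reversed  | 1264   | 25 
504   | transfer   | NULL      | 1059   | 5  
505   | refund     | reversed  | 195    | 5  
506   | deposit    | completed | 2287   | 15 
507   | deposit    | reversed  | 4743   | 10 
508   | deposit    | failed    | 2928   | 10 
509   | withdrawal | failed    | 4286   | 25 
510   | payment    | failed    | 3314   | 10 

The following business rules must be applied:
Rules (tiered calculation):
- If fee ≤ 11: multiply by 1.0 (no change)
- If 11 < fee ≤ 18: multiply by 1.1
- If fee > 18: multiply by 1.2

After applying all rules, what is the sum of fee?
138.0

Step 1: Tier 1 (fee ≤ 11): 6 records, sum = 45 × 1.0 = 45.0
Step 2: Tier 2 (11 < fee ≤ 18): 2 records, sum = 30 × 1.1 = 33.0
Step 3: Tier 3 (fee > 18): 2 records, sum = 50 × 1.2 = 60.0
Step 4: Final sum = 45.0 + 33.0 + 60.0 = 138.0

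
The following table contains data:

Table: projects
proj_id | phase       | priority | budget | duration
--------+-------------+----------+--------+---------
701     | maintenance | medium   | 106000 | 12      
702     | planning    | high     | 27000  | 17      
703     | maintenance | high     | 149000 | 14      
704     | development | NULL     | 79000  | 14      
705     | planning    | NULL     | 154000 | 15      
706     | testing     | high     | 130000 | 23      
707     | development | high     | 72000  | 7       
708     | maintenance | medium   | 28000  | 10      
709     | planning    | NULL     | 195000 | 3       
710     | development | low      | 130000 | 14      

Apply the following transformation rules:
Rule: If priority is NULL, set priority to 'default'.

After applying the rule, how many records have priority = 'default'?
3

Step 1: Count records where priority IS NULL
Step 2: Found 3 records with NULL priority
Step 3: These records will have priority set to 'default'
Step 4: Records already having priority = 'default': 0
Step 5: Answer: 3 + 0 = 3 records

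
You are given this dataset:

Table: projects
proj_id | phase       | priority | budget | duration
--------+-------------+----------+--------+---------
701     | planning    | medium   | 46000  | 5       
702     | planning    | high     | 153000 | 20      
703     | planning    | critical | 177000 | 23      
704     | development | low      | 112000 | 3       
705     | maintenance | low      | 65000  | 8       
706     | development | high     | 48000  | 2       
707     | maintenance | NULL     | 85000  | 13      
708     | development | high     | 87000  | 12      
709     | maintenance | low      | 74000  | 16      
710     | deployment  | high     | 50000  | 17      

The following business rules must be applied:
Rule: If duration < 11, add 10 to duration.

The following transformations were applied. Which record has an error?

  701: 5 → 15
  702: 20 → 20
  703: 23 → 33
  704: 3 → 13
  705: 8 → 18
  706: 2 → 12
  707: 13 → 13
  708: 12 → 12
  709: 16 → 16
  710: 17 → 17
Record 703 has an error. The correct transformed value should be 23, not 33.

Step 1: Check each record against the rule
Step 2: Record 703 has duration = 23
Step 3: Since 23 >= 11, the bonus should not have been applied
Step 4: Correct value = 23, but claimed value = 33
Conclusion: Record 703 has the error.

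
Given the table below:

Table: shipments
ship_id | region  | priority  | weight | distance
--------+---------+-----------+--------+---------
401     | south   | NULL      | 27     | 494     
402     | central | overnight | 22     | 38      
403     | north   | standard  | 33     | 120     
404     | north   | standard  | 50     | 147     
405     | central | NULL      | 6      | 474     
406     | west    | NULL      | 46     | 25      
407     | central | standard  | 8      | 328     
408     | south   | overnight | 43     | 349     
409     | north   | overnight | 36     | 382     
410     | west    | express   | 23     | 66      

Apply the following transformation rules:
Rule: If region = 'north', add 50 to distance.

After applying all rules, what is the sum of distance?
2573

Step 1: Count records where region = 'north': 3
Step 2: Total bonus added: 3 × 50 = 150
Step 3: Original sum of distance: 2423
Step 4: Final sum = 2423 + 150 = 2573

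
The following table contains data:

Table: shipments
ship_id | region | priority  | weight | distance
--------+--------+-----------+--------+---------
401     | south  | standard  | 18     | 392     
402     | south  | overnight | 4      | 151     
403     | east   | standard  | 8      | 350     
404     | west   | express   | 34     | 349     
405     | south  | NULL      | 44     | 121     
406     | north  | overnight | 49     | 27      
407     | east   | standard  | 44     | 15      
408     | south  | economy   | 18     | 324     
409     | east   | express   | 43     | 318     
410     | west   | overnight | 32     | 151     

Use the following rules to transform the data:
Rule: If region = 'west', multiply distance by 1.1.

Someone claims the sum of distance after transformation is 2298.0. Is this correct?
No, the correct result is 2248.0.

Step 1: Calculate the correct sum after transformation
Step 2: Apply multiplier 1.1 to records where region = 'west'
Step 3: Correct result = 2248.0
Step 4: Claimed result = 2298.0
Step 5: 2248.0 ≠ 2298.0
Conclusion: The claimed result is incorrect. The correct answer is 2248.0.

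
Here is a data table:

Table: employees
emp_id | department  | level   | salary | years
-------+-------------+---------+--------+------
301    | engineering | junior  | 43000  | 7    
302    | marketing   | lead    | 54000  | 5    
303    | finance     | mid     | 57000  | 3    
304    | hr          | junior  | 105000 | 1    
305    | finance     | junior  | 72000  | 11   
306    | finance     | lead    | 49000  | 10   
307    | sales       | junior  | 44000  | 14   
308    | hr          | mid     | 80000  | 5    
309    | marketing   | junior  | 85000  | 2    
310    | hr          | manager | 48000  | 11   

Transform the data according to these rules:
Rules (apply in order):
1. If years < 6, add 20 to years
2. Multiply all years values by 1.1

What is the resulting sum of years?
185.9

Step 1: Apply Rule 1 - Add 20 to records with years < 6
  - 5 records affected: 16 + (5 × 20) = 116
  - Unaffected records: 53
  - Sum after Rule 1: 169
Step 2: Apply Rule 2 - Multiply all by 1.1
  - 169 × 1.1 = 185.9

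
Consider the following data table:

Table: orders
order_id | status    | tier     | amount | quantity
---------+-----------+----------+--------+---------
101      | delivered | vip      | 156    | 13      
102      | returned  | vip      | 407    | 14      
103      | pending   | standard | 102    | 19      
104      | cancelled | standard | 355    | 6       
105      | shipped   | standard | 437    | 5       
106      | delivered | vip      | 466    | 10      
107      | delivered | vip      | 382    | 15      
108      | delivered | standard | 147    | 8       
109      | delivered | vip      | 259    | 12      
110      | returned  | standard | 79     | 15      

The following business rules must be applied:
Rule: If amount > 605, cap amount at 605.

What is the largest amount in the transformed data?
466

Step 1: Original maximum amount = 466
Step 2: Check cap of 605 against maximum
Step 3: No records exceed the cap (max 466 <= cap 605), so no capping applies
Step 4: Maximum after transformation = 466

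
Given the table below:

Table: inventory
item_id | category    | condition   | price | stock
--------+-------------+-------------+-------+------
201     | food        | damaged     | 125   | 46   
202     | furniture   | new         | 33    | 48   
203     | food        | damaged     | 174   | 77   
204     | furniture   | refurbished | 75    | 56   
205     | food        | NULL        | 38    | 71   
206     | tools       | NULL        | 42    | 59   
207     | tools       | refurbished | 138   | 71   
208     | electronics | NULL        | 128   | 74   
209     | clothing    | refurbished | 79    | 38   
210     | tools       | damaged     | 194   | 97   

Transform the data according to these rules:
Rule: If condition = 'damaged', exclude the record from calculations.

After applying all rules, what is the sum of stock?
417

Step 1: Identify records where condition = 'damaged'
Step 2: The excluded records sum to 220
Step 3: Original total stock = 637
Step 4: Remaining total = 637 - 220 = 417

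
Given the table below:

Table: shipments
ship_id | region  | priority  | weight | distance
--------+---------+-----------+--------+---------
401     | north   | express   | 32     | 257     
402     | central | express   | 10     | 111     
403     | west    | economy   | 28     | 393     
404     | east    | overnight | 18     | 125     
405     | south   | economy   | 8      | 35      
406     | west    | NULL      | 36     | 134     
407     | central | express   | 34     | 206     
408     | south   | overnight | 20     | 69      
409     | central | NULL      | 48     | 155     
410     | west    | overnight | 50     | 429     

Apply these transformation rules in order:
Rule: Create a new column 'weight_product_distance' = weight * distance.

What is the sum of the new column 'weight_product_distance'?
64966

Step 1: For each record, compute weight * distance
Example calculations:
  32 * 257 = 8224
  10 * 111 = 1110
  28 * 393 = 11004
  ...
Step 2: Sum all derived values
Step 3: Total = 64966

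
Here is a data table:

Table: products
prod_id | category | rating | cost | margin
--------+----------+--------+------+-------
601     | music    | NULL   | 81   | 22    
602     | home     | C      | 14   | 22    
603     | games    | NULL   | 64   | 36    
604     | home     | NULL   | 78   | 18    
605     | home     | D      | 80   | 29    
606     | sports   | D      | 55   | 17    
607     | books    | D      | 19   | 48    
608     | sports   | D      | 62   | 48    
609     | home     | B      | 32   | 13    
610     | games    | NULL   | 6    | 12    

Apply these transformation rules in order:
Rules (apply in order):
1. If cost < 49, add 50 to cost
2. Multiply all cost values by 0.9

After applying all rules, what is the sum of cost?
621.9

Step 1: Apply Rule 1 - Add 50 to records with cost < 49
  - 4 records affected: 71 + (4 × 50) = 271
  - Unaffected records: 420
  - Sum after Rule 1: 691
Step 2: Apply Rule 2 - Multiply all by 0.9
  - 691 × 0.9 = 621.9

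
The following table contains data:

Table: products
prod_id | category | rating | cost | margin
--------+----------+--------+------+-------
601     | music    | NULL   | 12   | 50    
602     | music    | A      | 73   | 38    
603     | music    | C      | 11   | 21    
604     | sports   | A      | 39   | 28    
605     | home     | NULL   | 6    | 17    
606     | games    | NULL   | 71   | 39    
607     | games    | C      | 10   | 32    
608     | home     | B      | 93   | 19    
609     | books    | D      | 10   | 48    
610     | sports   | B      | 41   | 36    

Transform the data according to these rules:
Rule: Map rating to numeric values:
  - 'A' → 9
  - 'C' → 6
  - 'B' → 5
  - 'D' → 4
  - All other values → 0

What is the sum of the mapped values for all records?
44

Step 1: Apply mapping to each record
Step 2: Count by status:
  'A': 2 records × 9 = 18
  'C': 2 records × 6 = 12
  'B': 2 records × 5 = 10
  'D': 1 records × 4 = 4
Step 3: Sum all mapped values = 44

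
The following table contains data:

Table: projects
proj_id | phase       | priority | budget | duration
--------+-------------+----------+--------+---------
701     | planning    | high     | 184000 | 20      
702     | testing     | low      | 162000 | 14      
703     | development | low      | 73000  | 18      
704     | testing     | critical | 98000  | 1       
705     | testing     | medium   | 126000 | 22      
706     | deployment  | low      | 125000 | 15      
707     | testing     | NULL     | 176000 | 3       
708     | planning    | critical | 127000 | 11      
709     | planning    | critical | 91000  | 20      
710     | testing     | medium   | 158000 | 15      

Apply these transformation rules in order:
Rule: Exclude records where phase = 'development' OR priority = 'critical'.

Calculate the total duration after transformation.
89

Step 1: Find records where phase = 'development' OR priority = 'critical'
Step 2: 4 records match, summing to 50
Step 3: Original sum: 139
Step 4: Remaining sum = 139 - 50 = 89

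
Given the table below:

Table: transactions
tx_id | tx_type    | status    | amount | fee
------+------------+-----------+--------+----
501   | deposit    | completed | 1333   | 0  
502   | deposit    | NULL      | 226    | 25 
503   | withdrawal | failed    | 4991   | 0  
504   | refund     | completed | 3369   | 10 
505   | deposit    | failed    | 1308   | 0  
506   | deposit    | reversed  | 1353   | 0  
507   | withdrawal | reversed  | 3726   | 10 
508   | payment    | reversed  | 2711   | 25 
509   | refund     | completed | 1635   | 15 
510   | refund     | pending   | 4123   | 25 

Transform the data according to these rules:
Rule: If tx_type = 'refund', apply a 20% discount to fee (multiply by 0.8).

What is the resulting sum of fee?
100.0

Step 1: Records with tx_type = 'refund' have total fee = 50
Step 2: Apply multiplier: 50 × 0.8 = 40.0
Step 3: Other records total: 60
Step 4: Final sum = 40.0 + 60 = 100.0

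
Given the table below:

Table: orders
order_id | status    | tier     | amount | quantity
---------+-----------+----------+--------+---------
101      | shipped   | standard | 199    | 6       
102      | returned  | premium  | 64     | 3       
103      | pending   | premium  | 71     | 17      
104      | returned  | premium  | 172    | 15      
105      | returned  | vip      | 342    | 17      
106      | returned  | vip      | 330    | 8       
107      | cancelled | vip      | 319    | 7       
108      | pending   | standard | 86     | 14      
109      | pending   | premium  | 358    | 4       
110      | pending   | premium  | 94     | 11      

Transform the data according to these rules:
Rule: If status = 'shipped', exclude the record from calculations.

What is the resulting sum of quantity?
96

Step 1: Identify records where status = 'shipped'
Step 2: The excluded records sum to 6
Step 3: Original total quantity = 102
Step 4: Remaining total = 102 - 6 = 96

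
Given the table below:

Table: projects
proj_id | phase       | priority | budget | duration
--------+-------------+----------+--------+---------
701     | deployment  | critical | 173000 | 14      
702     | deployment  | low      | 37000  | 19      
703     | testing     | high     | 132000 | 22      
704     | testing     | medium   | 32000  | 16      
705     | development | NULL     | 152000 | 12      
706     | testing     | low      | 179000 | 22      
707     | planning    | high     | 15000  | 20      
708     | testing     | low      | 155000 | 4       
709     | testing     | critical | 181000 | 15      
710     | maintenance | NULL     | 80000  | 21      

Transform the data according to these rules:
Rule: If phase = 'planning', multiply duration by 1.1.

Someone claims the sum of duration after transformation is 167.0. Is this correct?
Yes, the result is correct.

Step 1: Calculate the correct sum after transformation
Step 2: Apply multiplier 1.1 to records where phase = 'planning'
Step 3: Correct result = 167.0
Step 4: Claimed result = 167.0
Step 5: 167.0 = 167.0 ✓
Conclusion: The claimed result is correct.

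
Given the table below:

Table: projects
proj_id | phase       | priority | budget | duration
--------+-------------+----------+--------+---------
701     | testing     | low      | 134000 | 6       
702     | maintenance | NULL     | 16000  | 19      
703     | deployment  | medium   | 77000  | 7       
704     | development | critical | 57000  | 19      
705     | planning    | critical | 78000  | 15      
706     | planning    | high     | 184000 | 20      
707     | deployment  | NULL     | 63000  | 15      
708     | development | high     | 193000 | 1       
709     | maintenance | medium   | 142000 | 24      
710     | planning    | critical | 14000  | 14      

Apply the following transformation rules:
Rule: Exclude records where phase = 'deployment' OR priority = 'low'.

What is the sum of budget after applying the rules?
684000

Step 1: Find records where phase = 'deployment' OR priority = 'low'
Step 2: 3 records match, summing to 274000
Step 3: Original sum: 958000
Step 4: Remaining sum = 958000 - 274000 = 684000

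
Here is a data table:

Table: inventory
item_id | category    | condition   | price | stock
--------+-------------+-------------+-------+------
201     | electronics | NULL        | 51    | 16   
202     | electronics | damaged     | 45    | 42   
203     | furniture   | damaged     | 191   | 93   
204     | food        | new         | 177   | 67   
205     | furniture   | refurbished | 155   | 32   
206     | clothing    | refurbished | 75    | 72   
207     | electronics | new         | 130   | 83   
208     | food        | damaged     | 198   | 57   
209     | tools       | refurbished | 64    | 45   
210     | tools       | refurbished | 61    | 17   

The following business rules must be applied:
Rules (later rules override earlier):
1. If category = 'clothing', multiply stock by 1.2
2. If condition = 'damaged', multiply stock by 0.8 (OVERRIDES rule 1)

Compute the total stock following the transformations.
500.0

Step 1: Rule 2 takes priority for records with condition = 'damaged'
  - 3 records: 192 × 0.8 = 153.6
Step 2: Rule 1 applies to remaining records with category = 'clothing'
  - 1 records: 72 × 1.2 = 86.4
Step 3: Other records unchanged: 260
Step 4: Final sum = 153.6 + 86.4 + 260 = 500.0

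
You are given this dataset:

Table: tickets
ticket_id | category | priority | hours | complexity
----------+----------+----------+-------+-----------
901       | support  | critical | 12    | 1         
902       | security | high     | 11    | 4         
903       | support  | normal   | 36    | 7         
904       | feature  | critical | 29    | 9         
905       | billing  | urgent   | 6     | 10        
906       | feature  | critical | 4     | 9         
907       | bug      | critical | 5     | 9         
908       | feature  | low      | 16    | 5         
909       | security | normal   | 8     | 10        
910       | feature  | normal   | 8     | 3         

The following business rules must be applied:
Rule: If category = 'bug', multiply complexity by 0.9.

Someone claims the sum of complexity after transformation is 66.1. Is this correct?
Yes, the result is correct.

Step 1: Calculate the correct sum after transformation
Step 2: Apply multiplier 0.9 to records where category = 'bug'
Step 3: Correct result = 66.1
Step 4: Claimed result = 66.1
Step 5: 66.1 = 66.1 ✓
Conclusion: The claimed result is correct.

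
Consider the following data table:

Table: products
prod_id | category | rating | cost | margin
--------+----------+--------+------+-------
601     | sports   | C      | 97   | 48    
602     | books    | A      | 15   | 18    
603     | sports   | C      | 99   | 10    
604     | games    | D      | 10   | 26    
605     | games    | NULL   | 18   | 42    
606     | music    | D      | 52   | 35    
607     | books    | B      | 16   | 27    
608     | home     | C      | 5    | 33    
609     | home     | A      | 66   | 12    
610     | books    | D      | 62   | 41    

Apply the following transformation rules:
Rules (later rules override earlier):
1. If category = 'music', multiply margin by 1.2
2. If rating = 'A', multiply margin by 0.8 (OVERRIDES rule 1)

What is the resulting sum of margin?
293.0

Step 1: Rule 2 takes priority for records with rating = 'A'
  - 2 records: 30 × 0.8 = 24.0
Step 2: Rule 1 applies to remaining records with category = 'music'
  - 1 records: 35 × 1.2 = 42.0
Step 3: Other records unchanged: 227
Step 4: Final sum = 24.0 + 42.0 + 227 = 293.0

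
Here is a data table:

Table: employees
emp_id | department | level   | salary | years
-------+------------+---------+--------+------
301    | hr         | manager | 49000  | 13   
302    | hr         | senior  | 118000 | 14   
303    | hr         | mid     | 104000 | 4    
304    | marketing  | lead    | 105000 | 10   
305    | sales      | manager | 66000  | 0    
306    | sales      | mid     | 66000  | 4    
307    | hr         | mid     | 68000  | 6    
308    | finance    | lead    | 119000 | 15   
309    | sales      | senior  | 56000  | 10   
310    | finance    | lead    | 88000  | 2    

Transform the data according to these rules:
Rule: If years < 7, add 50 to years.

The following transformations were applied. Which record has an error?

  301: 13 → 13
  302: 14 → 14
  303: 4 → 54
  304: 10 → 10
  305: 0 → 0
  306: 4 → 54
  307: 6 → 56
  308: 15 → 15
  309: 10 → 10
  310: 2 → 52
Record 305 has an error. The correct transformed value should be 50, not 0.

Step 1: Check each record against the rule
Step 2: Record 305 has years = 0
Step 3: Since 0 < 7, the bonus should have been applied
Step 4: Correct value = 50, but claimed value = 0
Conclusion: Record 305 has the error.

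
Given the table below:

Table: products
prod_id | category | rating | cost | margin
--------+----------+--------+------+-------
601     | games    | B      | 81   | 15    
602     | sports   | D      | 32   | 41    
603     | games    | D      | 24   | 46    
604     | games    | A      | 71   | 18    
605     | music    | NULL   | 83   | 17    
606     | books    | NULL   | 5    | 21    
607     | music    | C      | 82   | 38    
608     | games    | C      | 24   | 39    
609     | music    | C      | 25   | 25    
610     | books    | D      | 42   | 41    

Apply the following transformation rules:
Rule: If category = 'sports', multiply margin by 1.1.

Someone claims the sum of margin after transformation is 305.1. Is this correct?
Yes, the result is correct.

Step 1: Calculate the correct sum after transformation
Step 2: Apply multiplier 1.1 to records where category = 'sports'
Step 3: Correct result = 305.1
Step 4: Claimed result = 305.1
Step 5: 305.1 = 305.1 ✓
Conclusion: The claimed result is correct.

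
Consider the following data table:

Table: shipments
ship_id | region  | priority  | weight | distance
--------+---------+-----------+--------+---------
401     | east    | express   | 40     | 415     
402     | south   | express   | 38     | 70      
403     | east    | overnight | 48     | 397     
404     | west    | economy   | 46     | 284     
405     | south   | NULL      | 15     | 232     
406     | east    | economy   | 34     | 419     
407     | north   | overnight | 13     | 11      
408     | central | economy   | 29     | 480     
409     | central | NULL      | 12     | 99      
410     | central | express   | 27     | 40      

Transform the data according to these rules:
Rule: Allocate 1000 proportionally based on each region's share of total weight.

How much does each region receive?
central: 225.17, east: 403.97, north: 43.05, south: 175.5, west: 152.32

Step 1: Calculate total weight = 302
Step 2: Calculate each region's proportion:
  central: 68/302 = 22.52% → 225.17
  east: 122/302 = 40.40% → 403.97
  north: 13/302 = 4.30% → 43.05
  south: 53/302 = 17.55% → 175.5
  west: 46/302 = 15.23% → 152.32
Step 3: Verify: sum of allocations ≈ 1000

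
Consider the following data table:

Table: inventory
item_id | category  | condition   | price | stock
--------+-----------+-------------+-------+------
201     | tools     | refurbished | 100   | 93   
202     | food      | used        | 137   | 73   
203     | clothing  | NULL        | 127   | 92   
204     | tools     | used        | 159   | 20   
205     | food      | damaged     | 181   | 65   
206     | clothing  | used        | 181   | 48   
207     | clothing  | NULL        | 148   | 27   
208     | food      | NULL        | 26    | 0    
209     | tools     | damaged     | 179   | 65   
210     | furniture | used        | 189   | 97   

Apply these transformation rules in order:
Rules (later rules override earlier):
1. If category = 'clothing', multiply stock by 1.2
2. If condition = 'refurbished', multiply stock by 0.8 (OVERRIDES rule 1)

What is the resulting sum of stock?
594.8

Step 1: Rule 2 takes priority for records with condition = 'refurbished'
  - 1 records: 93 × 0.8 = 74.4
Step 2: Rule 1 applies to remaining records with category = 'clothing'
  - 3 records: 167 × 1.2 = 200.4
Step 3: Other records unchanged: 320
Step 4: Final sum = 74.4 + 200.4 + 320 = 594.8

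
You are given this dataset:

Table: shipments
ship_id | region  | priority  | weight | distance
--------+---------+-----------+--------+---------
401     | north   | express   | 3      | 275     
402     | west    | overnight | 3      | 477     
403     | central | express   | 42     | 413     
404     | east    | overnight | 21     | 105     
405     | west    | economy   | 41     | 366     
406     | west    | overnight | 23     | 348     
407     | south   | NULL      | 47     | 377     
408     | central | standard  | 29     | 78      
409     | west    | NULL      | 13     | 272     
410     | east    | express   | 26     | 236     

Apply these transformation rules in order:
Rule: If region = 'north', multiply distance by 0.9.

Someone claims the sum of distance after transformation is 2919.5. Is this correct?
Yes, the result is correct.

Step 1: Calculate the correct sum after transformation
Step 2: Apply multiplier 0.9 to records where region = 'north'
Step 3: Correct result = 2919.5
Step 4: Claimed result = 2919.5
Step 5: 2919.5 = 2919.5 ✓
Conclusion: The claimed result is correct.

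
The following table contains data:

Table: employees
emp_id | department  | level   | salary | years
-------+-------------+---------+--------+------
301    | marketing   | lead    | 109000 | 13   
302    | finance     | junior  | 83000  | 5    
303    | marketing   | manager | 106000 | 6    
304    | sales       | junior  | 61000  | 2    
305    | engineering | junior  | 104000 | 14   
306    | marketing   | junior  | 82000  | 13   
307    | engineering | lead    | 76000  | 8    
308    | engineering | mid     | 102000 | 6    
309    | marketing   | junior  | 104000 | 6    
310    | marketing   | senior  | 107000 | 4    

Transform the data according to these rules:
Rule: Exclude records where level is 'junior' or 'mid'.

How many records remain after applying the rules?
4

Step 1: Count records to exclude
  - 5 (junior) + 1 (mid) = 6 records
Step 2: Total records: 10
Step 3: Remaining = 10 - 6 = 4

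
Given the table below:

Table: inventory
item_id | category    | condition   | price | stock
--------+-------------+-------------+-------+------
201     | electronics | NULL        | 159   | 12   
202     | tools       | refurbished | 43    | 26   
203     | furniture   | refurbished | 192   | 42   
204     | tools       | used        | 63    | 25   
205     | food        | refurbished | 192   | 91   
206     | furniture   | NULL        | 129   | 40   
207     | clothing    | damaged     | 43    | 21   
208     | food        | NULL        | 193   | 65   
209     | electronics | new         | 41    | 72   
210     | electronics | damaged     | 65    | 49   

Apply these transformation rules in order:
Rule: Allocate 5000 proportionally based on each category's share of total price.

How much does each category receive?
clothing: 191.96, electronics: 1183.04, food: 1718.75, furniture: 1433.04, tools: 473.21

Step 1: Calculate total price = 1120
Step 2: Calculate each category's proportion:
  clothing: 43/1120 = 3.84% → 191.96
  electronics: 265/1120 = 23.66% → 1183.04
  food: 385/1120 = 34.38% → 1718.75
  furniture: 321/1120 = 28.66% → 1433.04
  tools: 106/1120 = 9.46% → 473.21
Step 3: Verify: sum of allocations ≈ 5000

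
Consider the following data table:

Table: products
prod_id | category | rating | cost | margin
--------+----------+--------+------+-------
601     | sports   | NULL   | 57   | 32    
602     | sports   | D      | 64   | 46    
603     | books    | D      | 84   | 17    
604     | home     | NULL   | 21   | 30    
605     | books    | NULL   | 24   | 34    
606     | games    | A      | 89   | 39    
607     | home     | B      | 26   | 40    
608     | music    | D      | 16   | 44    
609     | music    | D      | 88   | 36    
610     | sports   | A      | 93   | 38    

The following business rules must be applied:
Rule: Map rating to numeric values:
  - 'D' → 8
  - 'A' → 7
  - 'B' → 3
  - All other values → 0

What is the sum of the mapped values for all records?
49

Step 1: Apply mapping to each record
Step 2: Count by status:
  'D': 4 records × 8 = 32
  'A': 2 records × 7 = 14
  'B': 1 records × 3 = 3
Step 3: Sum all mapped values = 49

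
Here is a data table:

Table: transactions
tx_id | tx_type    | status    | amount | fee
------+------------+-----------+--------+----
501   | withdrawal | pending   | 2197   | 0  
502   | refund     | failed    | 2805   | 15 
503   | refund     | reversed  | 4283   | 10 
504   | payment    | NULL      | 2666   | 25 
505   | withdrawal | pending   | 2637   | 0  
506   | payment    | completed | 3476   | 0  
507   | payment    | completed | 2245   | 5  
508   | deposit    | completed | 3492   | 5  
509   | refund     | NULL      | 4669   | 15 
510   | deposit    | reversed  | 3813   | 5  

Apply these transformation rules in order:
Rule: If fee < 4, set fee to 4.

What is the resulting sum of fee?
92

Step 1: 3 records have fee < 4
Step 2: These records originally summed to 0
Step 3: After setting to minimum: 3 × 4 = 12
Step 4: Unaffected records sum: 80
Step 5: Final sum = 12 + 80 = 92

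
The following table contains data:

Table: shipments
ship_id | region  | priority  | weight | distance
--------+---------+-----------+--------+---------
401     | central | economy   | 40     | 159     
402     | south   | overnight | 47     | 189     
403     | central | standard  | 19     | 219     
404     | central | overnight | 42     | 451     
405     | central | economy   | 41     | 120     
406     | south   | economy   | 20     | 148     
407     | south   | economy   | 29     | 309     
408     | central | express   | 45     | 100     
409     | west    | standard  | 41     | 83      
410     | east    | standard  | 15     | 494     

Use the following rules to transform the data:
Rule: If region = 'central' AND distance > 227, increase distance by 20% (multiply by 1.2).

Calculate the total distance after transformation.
2362.2

Step 1: Find records where region = 'central' AND distance > 227
Step 2: 1 records match, summing to 451
Step 3: After multiplier: 451 × 1.2 = 541.2
Step 4: Unaffected records sum: 1821
Step 5: Final sum = 541.2 + 1821 = 2362.2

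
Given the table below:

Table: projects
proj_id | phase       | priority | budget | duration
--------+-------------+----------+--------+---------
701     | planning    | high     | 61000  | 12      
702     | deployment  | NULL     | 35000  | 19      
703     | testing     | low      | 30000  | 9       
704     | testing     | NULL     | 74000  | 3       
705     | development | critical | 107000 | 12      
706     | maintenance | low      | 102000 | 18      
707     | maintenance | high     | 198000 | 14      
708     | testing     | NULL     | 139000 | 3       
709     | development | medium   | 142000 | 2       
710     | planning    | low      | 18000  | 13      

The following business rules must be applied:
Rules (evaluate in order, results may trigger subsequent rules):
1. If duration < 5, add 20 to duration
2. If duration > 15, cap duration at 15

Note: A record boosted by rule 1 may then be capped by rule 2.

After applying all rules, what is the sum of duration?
135

Step 1: Apply rule 1 to records with duration < 5
  - 3 records get bonus of 20
  - Of these, 3 records then exceed 15 and get capped
Step 2: Apply rule 2 to records with duration > 15
  - 2 records (original) are capped
Step 3: Calculate final sum = 135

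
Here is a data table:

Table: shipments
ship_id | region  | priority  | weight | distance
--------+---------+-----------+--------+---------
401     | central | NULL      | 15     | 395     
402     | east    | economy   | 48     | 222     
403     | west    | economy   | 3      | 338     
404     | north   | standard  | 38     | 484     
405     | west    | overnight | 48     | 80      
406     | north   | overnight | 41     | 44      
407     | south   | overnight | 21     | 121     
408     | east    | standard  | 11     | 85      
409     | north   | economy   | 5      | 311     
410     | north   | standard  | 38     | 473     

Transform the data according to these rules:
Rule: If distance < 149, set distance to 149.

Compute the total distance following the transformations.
2819

Step 1: 4 records have distance < 149
Step 2: These records originally summed to 330
Step 3: After setting to minimum: 4 × 149 = 596
Step 4: Unaffected records sum: 2223
Step 5: Final sum = 596 + 2223 = 2819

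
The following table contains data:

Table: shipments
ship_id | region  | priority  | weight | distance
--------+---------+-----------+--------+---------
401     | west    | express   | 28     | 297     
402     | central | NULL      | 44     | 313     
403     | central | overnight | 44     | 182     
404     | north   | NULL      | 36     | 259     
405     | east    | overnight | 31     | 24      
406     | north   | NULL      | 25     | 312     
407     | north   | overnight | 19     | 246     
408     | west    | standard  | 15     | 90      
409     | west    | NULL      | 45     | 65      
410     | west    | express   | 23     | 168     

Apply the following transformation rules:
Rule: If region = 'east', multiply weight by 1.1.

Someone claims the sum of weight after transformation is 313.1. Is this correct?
Yes, the result is correct.

Step 1: Calculate the correct sum after transformation
Step 2: Apply multiplier 1.1 to records where region = 'east'
Step 3: Correct result = 313.1
Step 4: Claimed result = 313.1
Step 5: 313.1 = 313.1 ✓
Conclusion: The claimed result is correct.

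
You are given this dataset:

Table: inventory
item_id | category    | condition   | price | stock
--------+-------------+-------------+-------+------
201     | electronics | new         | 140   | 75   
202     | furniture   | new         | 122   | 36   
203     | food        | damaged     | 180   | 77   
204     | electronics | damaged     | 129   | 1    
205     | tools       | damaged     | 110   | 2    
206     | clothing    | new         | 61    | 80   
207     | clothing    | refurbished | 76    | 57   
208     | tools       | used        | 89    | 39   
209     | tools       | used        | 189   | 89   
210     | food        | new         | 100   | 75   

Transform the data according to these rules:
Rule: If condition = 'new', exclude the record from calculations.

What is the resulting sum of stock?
265

Step 1: Identify records where condition = 'new'
Step 2: The excluded records sum to 266
Step 3: Original total stock = 531
Step 4: Remaining total = 531 - 266 = 265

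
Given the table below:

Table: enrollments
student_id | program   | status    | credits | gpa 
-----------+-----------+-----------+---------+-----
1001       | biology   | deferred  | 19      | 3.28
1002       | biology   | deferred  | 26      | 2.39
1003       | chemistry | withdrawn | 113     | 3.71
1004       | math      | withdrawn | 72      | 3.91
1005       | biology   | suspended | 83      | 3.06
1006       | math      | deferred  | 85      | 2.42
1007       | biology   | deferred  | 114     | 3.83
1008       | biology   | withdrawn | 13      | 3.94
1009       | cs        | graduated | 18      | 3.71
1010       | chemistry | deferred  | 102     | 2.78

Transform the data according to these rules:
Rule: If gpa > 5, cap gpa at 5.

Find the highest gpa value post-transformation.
3.94

Step 1: Original maximum gpa = 3.94
Step 2: Check cap of 5 against maximum
Step 3: No records exceed the cap (max 3.94 <= cap 5), so no capping applies
Step 4: Maximum after transformation = 3.94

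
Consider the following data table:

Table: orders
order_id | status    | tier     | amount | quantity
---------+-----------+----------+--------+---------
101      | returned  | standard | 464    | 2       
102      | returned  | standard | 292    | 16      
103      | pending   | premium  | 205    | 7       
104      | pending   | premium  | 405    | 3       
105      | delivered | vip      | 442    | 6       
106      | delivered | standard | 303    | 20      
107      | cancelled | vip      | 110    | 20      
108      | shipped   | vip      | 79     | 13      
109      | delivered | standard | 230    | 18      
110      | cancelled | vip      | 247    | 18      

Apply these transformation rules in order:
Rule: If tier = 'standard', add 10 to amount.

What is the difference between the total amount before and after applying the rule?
40

Step 1: Original sum of amount = 2777
Step 2: 4 records have tier = 'standard'
Step 3: Each affected record changes by 10
Step 4: Total change = 4 × 10 = 40
Step 5: New sum = 2777 + 40 = 2817
Step 6: Difference = |2817 - 2777| = 40
        (Sum increased by 40)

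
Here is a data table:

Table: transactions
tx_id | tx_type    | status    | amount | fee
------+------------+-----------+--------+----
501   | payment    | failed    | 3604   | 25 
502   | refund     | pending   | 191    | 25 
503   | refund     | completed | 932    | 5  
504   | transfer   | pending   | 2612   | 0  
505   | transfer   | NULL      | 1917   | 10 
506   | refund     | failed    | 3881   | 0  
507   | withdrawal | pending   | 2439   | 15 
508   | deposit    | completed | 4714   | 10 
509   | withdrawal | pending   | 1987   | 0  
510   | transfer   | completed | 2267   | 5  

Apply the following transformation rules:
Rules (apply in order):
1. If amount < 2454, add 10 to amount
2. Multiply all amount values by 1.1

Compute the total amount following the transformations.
27064.4

Step 1: Apply Rule 1 - Add 10 to records with amount < 2454
  - 6 records affected: 9733 + (6 × 10) = 9793
  - Unaffected records: 14811
  - Sum after Rule 1: 24604
Step 2: Apply Rule 2 - Multiply all by 1.1
  - 24604 × 1.1 = 27064.4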